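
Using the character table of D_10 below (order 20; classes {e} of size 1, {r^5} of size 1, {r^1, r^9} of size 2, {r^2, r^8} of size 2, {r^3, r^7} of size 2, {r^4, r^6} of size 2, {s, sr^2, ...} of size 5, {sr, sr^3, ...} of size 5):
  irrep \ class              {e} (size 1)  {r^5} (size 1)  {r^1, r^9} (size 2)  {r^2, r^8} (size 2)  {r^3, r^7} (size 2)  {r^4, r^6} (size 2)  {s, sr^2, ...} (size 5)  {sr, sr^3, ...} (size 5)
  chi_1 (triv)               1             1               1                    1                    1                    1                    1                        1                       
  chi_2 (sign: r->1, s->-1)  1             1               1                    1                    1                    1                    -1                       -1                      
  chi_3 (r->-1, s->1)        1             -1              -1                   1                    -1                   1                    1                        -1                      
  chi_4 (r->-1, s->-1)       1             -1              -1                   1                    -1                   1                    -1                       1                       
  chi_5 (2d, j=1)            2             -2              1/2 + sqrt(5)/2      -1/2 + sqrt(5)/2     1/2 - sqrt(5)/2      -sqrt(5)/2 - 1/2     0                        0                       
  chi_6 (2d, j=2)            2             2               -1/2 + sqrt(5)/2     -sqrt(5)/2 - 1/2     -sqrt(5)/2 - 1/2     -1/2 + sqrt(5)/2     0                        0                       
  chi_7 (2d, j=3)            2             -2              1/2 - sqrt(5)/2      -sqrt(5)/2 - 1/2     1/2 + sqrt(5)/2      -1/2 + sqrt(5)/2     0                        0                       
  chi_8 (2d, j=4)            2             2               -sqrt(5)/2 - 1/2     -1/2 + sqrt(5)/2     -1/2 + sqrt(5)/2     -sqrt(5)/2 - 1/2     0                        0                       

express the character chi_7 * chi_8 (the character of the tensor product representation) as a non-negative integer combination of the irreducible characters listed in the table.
chi_7 tensor chi_8 = chi_5 + chi_7 (all other irreducibles have multiplicity 0).

The character of a tensor product is the pointwise product (chi_7 * chi_8)(C) = chi_7(C) * chi_8(C):
  {e}: (2)*(2), {r^5}: (-2)*(2), {r^1, r^9}: (1/2 - sqrt(5)/2)*(-sqrt(5)/2 - 1/2), {r^2, r^8}: (-sqrt(5)/2 - 1/2)*(-1/2 + sqrt(5)/2), {r^3, r^7}: (1/2 + sqrt(5)/2)*(-1/2 + sqrt(5)/2), {r^4, r^6}: (-1/2 + sqrt(5)/2)*(-sqrt(5)/2 - 1/2), {s, sr^2, ...}: (0)*(0), {sr, sr^3, ...}: (0)*(0)
so (chi_7 * chi_8) takes values
  {e} -> 4, {r^5} -> -4, {r^1, r^9} -> 1, {r^2, r^8} -> -1, {r^3, r^7} -> 1, {r^4, r^6} -> -1, {s, sr^2, ...} -> 0, {sr, sr^3, ...} -> 0.
Now take the inner product of this character with each irreducible chi from the table, <chi_7*chi_8, chi> = (1/20) sum_C |C| (chi_7*chi_8)(C) conj(chi(C)):
  <chi_7*chi_8, chi_1> = (1/20)[1*(4)*conj(1) + 1*(-4)*conj(1) + 2*(1)*conj(1) + 2*(-1)*conj(1) + 2*(1)*conj(1) + 2*(-1)*conj(1) + 5*(0)*conj(1) + 5*(0)*conj(1)]
      = (1/20)[(4) + (-4) + (2) + (-2) + (2) + (-2) + (0) + (0)] = 0/20 = 0
  <chi_7*chi_8, chi_2> = (1/20)[1*(4)*conj(1) + 1*(-4)*conj(1) + 2*(1)*conj(1) + 2*(-1)*conj(1) + 2*(1)*conj(1) + 2*(-1)*conj(1) + 5*(0)*conj(-1) + 5*(0)*conj(-1)]
      = (1/20)[(4) + (-4) + (2) + (-2) + (2) + (-2) + (0) + (0)] = 0/20 = 0
  <chi_7*chi_8, chi_3> = (1/20)[1*(4)*conj(1) + 1*(-4)*conj(-1) + 2*(1)*conj(-1) + 2*(-1)*conj(1) + 2*(1)*conj(-1) + 2*(-1)*conj(1) + 5*(0)*conj(1) + 5*(0)*conj(-1)]
      = (1/20)[(4) + (4) + (-2) + (-2) + (-2) + (-2) + (0) + (0)] = 0/20 = 0
  <chi_7*chi_8, chi_4> = (1/20)[1*(4)*conj(1) + 1*(-4)*conj(-1) + 2*(1)*conj(-1) + 2*(-1)*conj(1) + 2*(1)*conj(-1) + 2*(-1)*conj(1) + 5*(0)*conj(-1) + 5*(0)*conj(1)]
      = (1/20)[(4) + (4) + (-2) + (-2) + (-2) + (-2) + (0) + (0)] = 0/20 = 0
  <chi_7*chi_8, chi_5> = (1/20)[1*(4)*conj(2) + 1*(-4)*conj(-2) + 2*(1)*conj(1/2 + sqrt(5)/2) + 2*(-1)*conj(-1/2 + sqrt(5)/2) + 2*(1)*conj(1/2 - sqrt(5)/2) + 2*(-1)*conj(-sqrt(5)/2 - 1/2) + 5*(0)*conj(0) + 5*(0)*conj(0)]
      = (1/20)[(8) + (8) + (1 + sqrt(5)) + (1 - sqrt(5)) + (1 - sqrt(5)) + (1 + sqrt(5)) + (0) + (0)] = 20/20 = 1
  <chi_7*chi_8, chi_6> = (1/20)[1*(4)*conj(2) + 1*(-4)*conj(2) + 2*(1)*conj(-1/2 + sqrt(5)/2) + 2*(-1)*conj(-sqrt(5)/2 - 1/2) + 2*(1)*conj(-sqrt(5)/2 - 1/2) + 2*(-1)*conj(-1/2 + sqrt(5)/2) + 5*(0)*conj(0) + 5*(0)*conj(0)]
      = (1/20)[(8) + (-8) + (-1 + sqrt(5)) + (1 + sqrt(5)) + (-sqrt(5) - 1) + (1 - sqrt(5)) + (0) + (0)] = 0/20 = 0
  <chi_7*chi_8, chi_7> = (1/20)[1*(4)*conj(2) + 1*(-4)*conj(-2) + 2*(1)*conj(1/2 - sqrt(5)/2) + 2*(-1)*conj(-sqrt(5)/2 - 1/2) + 2*(1)*conj(1/2 + sqrt(5)/2) + 2*(-1)*conj(-1/2 + sqrt(5)/2) + 5*(0)*conj(0) + 5*(0)*conj(0)]
      = (1/20)[(8) + (8) + (1 - sqrt(5)) + (1 + sqrt(5)) + (1 + sqrt(5)) + (1 - sqrt(5)) + (0) + (0)] = 20/20 = 1
  <chi_7*chi_8, chi_8> = (1/20)[1*(4)*conj(2) + 1*(-4)*conj(2) + 2*(1)*conj(-sqrt(5)/2 - 1/2) + 2*(-1)*conj(-1/2 + sqrt(5)/2) + 2*(1)*conj(-1/2 + sqrt(5)/2) + 2*(-1)*conj(-sqrt(5)/2 - 1/2) + 5*(0)*conj(0) + 5*(0)*conj(0)]
      = (1/20)[(8) + (-8) + (-sqrt(5) - 1) + (1 - sqrt(5)) + (-1 + sqrt(5)) + (1 + sqrt(5)) + (0) + (0)] = 0/20 = 0
Hence the multiplicities are chi_5: 1, chi_7: 1. Dimension check: dim(chi_7)*dim(chi_8) = 2*2 = 4 and sum (mult * dim) = 1*2 + 1*2 = 4.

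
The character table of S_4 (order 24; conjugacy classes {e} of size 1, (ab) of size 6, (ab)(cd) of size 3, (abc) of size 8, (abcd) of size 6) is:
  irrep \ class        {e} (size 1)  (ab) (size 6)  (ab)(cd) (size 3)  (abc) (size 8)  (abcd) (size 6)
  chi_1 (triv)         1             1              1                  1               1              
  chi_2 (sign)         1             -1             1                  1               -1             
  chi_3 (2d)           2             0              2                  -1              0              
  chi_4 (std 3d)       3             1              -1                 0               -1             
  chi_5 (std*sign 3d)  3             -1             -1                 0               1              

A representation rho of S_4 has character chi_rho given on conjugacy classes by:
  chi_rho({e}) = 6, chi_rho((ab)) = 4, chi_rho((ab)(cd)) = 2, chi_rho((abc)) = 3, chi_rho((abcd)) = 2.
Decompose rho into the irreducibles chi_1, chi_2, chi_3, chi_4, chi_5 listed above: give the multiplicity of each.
Multiplicities: chi_1: 3, chi_2: 0, chi_3: 0, chi_4: 1, chi_5: 0.

Why: Use <chi_rho, chi> = (1/|G|) sum_C |C| * chi_rho(C) * conj(chi(C)) with |G| = 24 for each irreducible chi in the table:
  <chi_rho, chi_1> = (1/24)[1*(6)*conj(1) + 6*(4)*conj(1) + 3*(2)*conj(1) + 8*(3)*conj(1) + 6*(2)*conj(1)]
      = (1/24)[(6) + (24) + (6) + (24) + (12)] = 72/24 = 3
  <chi_rho, chi_2> = (1/24)[1*(6)*conj(1) + 6*(4)*conj(-1) + 3*(2)*conj(1) + 8*(3)*conj(1) + 6*(2)*conj(-1)]
      = (1/24)[(6) + (-24) + (6) + (24) + (-12)] = 0/24 = 0
  <chi_rho, chi_3> = (1/24)[1*(6)*conj(2) + 6*(4)*conj(0) + 3*(2)*conj(2) + 8*(3)*conj(-1) + 6*(2)*conj(0)]
      = (1/24)[(12) + (0) + (12) + (-24) + (0)] = 0/24 = 0
  <chi_rho, chi_4> = (1/24)[1*(6)*conj(3) + 6*(4)*conj(1) + 3*(2)*conj(-1) + 8*(3)*conj(0) + 6*(2)*conj(-1)]
      = (1/24)[(18) + (24) + (-6) + (0) + (-12)] = 24/24 = 1
  <chi_rho, chi_5> = (1/24)[1*(6)*conj(3) + 6*(4)*conj(-1) + 3*(2)*conj(-1) + 8*(3)*conj(0) + 6*(2)*conj(1)]
      = (1/24)[(18) + (-24) + (-6) + (0) + (12)] = 0/24 = 0
Dimension check: dim(rho) = sum (mult * dim) = 3*1 + 0*1 + 0*2 + 1*3 + 0*3 = 6 = chi_rho(e) = 6.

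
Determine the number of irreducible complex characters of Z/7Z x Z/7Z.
49

Justification: The number of irreducible complex representations of a finite group equals its number of conjugacy classes. Z/7Z x Z/7Z is abelian of order 49, so every element is its own conjugacy class: 49 classes, so Z/7Z x Z/7Z (order 49) has exactly 49 irreducible complex representations.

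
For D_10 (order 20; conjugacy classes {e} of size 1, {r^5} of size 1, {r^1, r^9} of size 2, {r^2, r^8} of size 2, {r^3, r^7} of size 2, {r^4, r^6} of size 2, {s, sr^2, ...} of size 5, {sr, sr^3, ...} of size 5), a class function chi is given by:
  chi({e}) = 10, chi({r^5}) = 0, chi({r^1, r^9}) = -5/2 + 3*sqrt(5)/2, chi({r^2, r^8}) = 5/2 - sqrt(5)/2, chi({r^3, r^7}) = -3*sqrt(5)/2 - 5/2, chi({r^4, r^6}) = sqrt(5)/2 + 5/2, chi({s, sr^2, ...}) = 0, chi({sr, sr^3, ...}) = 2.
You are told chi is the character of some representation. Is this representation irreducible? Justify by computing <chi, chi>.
Not irreducible (reducible): <chi, chi> = 11 > 1.

Details: <chi, chi> = (1/|G|) sum_C |C| * |chi(C)|^2 = (1/20)[1*|10|^2 + 1*|0|^2 + 2*|-5/2 + 3*sqrt(5)/2|^2 + 2*|5/2 - sqrt(5)/2|^2 + 2*|-3*sqrt(5)/2 - 5/2|^2 + 2*|sqrt(5)/2 + 5/2|^2 + 5*|0|^2 + 5*|2|^2]
  = (1/20)[(100) + (0) + (35 - 15*sqrt(5)) + (15 - 5*sqrt(5)) + (15*sqrt(5) + 35) + (5*sqrt(5) + 15) + (0) + (20)] = 220/20 = 11.
A character is irreducible iff <chi, chi> = 1, so this representation is reducible.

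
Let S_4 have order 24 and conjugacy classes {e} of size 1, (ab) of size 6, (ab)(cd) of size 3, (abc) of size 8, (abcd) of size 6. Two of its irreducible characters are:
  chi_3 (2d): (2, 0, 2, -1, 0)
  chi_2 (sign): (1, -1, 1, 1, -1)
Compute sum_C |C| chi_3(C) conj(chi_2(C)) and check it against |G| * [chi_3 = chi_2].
Sum = 0; so <chi_3, chi_2> = 0 (distinct irreducibles are orthogonal).

Working: Compute term by term over conjugacy classes (|C| * chi_3(C) * conj(chi_2(C))):
  1*(2)*conj(1) + 6*(0)*conj(-1) + 3*(2)*conj(1) + 8*(-1)*conj(1) + 6*(0)*conj(-1)
  = (2) + (0) + (6) + (-8) + (0)
  = 0.
Dividing by |G| = 24 gives 0/24 = 0, matching the row-orthogonality relation <chi_3, chi_2> = [chi_3 = chi_2].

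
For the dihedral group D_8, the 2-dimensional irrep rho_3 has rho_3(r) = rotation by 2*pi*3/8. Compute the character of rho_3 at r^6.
chi_{rho_3}(r^6) = 2*cos(2*pi*3*6/8) = 0

Argument: rho_3(r^6) is rotation by angle 2*pi*3*6/8, whose trace is 2*cos(2*pi*3*6/8) = 0.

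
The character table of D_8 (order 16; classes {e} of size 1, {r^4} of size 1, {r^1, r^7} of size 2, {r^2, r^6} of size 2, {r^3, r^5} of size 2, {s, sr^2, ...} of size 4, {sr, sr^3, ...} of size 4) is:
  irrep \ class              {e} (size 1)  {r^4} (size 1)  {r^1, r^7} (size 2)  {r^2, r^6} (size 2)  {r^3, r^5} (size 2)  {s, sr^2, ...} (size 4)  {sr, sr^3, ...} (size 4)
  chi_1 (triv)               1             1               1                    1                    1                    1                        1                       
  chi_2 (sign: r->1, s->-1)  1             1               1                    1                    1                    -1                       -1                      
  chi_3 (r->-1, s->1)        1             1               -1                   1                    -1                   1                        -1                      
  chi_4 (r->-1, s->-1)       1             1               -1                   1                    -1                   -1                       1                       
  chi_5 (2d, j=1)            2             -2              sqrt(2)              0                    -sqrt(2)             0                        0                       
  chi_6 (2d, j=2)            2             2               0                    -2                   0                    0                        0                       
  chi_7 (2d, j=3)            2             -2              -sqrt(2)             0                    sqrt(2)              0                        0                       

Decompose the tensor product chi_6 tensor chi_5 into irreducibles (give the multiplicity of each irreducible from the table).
chi_6 tensor chi_5 = chi_5 + chi_7 (all other irreducibles have multiplicity 0).

Details: The character of a tensor product is the pointwise product (chi_6 * chi_5)(C) = chi_6(C) * chi_5(C):
  {e}: (2)*(2), {r^4}: (2)*(-2), {r^1, r^7}: (0)*(sqrt(2)), {r^2, r^6}: (-2)*(0), {r^3, r^5}: (0)*(-sqrt(2)), {s, sr^2, ...}: (0)*(0), {sr, sr^3, ...}: (0)*(0)
so (chi_6 * chi_5) takes values
  {e} -> 4, {r^4} -> -4, {r^1, r^7} -> 0, {r^2, r^6} -> 0, {r^3, r^5} -> 0, {s, sr^2, ...} -> 0, {sr, sr^3, ...} -> 0.
Now take the inner product of this character with each irreducible chi from the table, <chi_6*chi_5, chi> = (1/16) sum_C |C| (chi_6*chi_5)(C) conj(chi(C)):
  <chi_6*chi_5, chi_1> = (1/16)[1*(4)*conj(1) + 1*(-4)*conj(1) + 2*(0)*conj(1) + 2*(0)*conj(1) + 2*(0)*conj(1) + 4*(0)*conj(1) + 4*(0)*conj(1)]
      = (1/16)[(4) + (-4) + (0) + (0) + (0) + (0) + (0)] = 0/16 = 0
  <chi_6*chi_5, chi_2> = (1/16)[1*(4)*conj(1) + 1*(-4)*conj(1) + 2*(0)*conj(1) + 2*(0)*conj(1) + 2*(0)*conj(1) + 4*(0)*conj(-1) + 4*(0)*conj(-1)]
      = (1/16)[(4) + (-4) + (0) + (0) + (0) + (0) + (0)] = 0/16 = 0
  <chi_6*chi_5, chi_3> = (1/16)[1*(4)*conj(1) + 1*(-4)*conj(1) + 2*(0)*conj(-1) + 2*(0)*conj(1) + 2*(0)*conj(-1) + 4*(0)*conj(1) + 4*(0)*conj(-1)]
      = (1/16)[(4) + (-4) + (0) + (0) + (0) + (0) + (0)] = 0/16 = 0
  <chi_6*chi_5, chi_4> = (1/16)[1*(4)*conj(1) + 1*(-4)*conj(1) + 2*(0)*conj(-1) + 2*(0)*conj(1) + 2*(0)*conj(-1) + 4*(0)*conj(-1) + 4*(0)*conj(1)]
      = (1/16)[(4) + (-4) + (0) + (0) + (0) + (0) + (0)] = 0/16 = 0
  <chi_6*chi_5, chi_5> = (1/16)[1*(4)*conj(2) + 1*(-4)*conj(-2) + 2*(0)*conj(sqrt(2)) + 2*(0)*conj(0) + 2*(0)*conj(-sqrt(2)) + 4*(0)*conj(0) + 4*(0)*conj(0)]
      = (1/16)[(8) + (8) + (0) + (0) + (0) + (0) + (0)] = 16/16 = 1
  <chi_6*chi_5, chi_6> = (1/16)[1*(4)*conj(2) + 1*(-4)*conj(2) + 2*(0)*conj(0) + 2*(0)*conj(-2) + 2*(0)*conj(0) + 4*(0)*conj(0) + 4*(0)*conj(0)]
      = (1/16)[(8) + (-8) + (0) + (0) + (0) + (0) + (0)] = 0/16 = 0
  <chi_6*chi_5, chi_7> = (1/16)[1*(4)*conj(2) + 1*(-4)*conj(-2) + 2*(0)*conj(-sqrt(2)) + 2*(0)*conj(0) + 2*(0)*conj(sqrt(2)) + 4*(0)*conj(0) + 4*(0)*conj(0)]
      = (1/16)[(8) + (8) + (0) + (0) + (0) + (0) + (0)] = 16/16 = 1
Hence the multiplicities are chi_5: 1, chi_7: 1. Dimension check: dim(chi_6)*dim(chi_5) = 2*2 = 4 and sum (mult * dim) = 1*2 + 1*2 = 4.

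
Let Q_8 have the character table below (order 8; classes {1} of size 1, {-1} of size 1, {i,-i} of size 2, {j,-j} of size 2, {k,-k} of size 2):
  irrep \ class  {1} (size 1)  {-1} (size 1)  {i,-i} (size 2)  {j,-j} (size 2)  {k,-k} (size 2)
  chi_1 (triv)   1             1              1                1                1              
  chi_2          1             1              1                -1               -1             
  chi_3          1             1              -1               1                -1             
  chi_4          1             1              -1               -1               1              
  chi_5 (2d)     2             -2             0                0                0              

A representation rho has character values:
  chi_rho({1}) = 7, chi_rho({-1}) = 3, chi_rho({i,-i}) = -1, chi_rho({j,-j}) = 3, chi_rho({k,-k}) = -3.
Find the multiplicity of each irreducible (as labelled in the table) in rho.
Multiplicities: chi_1: 1, chi_2: 1, chi_3: 3, chi_4: 0, chi_5: 1.

Justification: Use <chi_rho, chi> = (1/|G|) sum_C |C| * chi_rho(C) * conj(chi(C)) with |G| = 8 for each irreducible chi in the table:
  <chi_rho, chi_1> = (1/8)[1*(7)*conj(1) + 1*(3)*conj(1) + 2*(-1)*conj(1) + 2*(3)*conj(1) + 2*(-3)*conj(1)]
      = (1/8)[(7) + (3) + (-2) + (6) + (-6)] = 8/8 = 1
  <chi_rho, chi_2> = (1/8)[1*(7)*conj(1) + 1*(3)*conj(1) + 2*(-1)*conj(1) + 2*(3)*conj(-1) + 2*(-3)*conj(-1)]
      = (1/8)[(7) + (3) + (-2) + (-6) + (6)] = 8/8 = 1
  <chi_rho, chi_3> = (1/8)[1*(7)*conj(1) + 1*(3)*conj(1) + 2*(-1)*conj(-1) + 2*(3)*conj(1) + 2*(-3)*conj(-1)]
      = (1/8)[(7) + (3) + (2) + (6) + (6)] = 24/8 = 3
  <chi_rho, chi_4> = (1/8)[1*(7)*conj(1) + 1*(3)*conj(1) + 2*(-1)*conj(-1) + 2*(3)*conj(-1) + 2*(-3)*conj(1)]
      = (1/8)[(7) + (3) + (2) + (-6) + (-6)] = 0/8 = 0
  <chi_rho, chi_5> = (1/8)[1*(7)*conj(2) + 1*(3)*conj(-2) + 2*(-1)*conj(0) + 2*(3)*conj(0) + 2*(-3)*conj(0)]
      = (1/8)[(14) + (-6) + (0) + (0) + (0)] = 8/8 = 1
Dimension check: dim(rho) = sum (mult * dim) = 1*1 + 1*1 + 3*1 + 0*1 + 1*2 = 7 = chi_rho(e) = 7.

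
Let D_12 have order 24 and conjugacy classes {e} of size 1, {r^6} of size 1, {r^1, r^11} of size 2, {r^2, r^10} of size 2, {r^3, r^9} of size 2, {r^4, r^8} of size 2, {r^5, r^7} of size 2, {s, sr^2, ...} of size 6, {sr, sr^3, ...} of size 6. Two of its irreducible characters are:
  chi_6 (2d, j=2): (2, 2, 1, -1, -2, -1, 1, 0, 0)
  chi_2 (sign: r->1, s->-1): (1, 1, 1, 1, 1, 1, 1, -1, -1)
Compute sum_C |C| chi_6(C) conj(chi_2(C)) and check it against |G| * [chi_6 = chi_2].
Sum = 0; so <chi_6, chi_2> = 0 (distinct irreducibles are orthogonal).

Working: Compute term by term over conjugacy classes (|C| * chi_6(C) * conj(chi_2(C))):
  1*(2)*conj(1) + 1*(2)*conj(1) + 2*(1)*conj(1) + 2*(-1)*conj(1) + 2*(-2)*conj(1) + 2*(-1)*conj(1) + 2*(1)*conj(1) + 6*(0)*conj(-1) + 6*(0)*conj(-1)
  = (2) + (2) + (2) + (-2) + (-4) + (-2) + (2) + (0) + (0)
  = 0.
Dividing by |G| = 24 gives 0/24 = 0, matching the row-orthogonality relation <chi_6, chi_2> = [chi_6 = chi_2].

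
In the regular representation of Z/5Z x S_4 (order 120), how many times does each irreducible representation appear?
Each irreducible V_i of dimension d_i appears with multiplicity d_i, i.e. rho_reg = (direct sum over all irreducibles V_i) d_i V_i. The irreducible dimensions for Z/5Z x S_4 are 1, 1, 1, 1, 1, 1, 1, 1, 1, 1, 2, 2, 2, 2, 2, 3, 3, 3, 3, 3, 3, 3, 3, 3, 3: 10 irreducibles of dimension 1, each with multiplicity 1; 5 irreducibles of dimension 2, each with multiplicity 2; 10 irreducibles of dimension 3, each with multiplicity 3. Total dimension 10*1*1 + 5*2*2 + 10*3*3 = 120 = |G|.

Solution. General theorem: in the regular representation of a finite group G, each irreducible appears with multiplicity equal to its dimension. Check: dim(rho_reg) = sum d_i^2 = 1 + 1 + 1 + 1 + 1 + 1 + 1 + 1 + 1 + 1 + 4 + 4 + 4 + 4 + 4 + 9 + 9 + 9 + 9 + 9 + 9 + 9 + 9 + 9 + 9 = 120 = |G|.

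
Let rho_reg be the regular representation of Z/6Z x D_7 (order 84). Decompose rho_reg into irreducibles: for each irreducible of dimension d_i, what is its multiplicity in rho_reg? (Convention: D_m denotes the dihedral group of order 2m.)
Each irreducible V_i of dimension d_i appears with multiplicity d_i, i.e. rho_reg = (direct sum over all irreducibles V_i) d_i V_i. The irreducible dimensions for Z/6Z x D_7 are 1, 1, 1, 1, 1, 1, 1, 1, 1, 1, 1, 1, 2, 2, 2, 2, 2, 2, 2, 2, 2, 2, 2, 2, 2, 2, 2, 2, 2, 2: 12 irreducibles of dimension 1, each with multiplicity 1; 18 irreducibles of dimension 2, each with multiplicity 2. Total dimension 12*1*1 + 18*2*2 = 84 = |G|.

General theorem: in the regular representation of a finite group G, each irreducible appears with multiplicity equal to its dimension. Check: dim(rho_reg) = sum d_i^2 = 1 + 1 + 1 + 1 + 1 + 1 + 1 + 1 + 1 + 1 + 1 + 1 + 4 + 4 + 4 + 4 + 4 + 4 + 4 + 4 + 4 + 4 + 4 + 4 + 4 + 4 + 4 + 4 + 4 + 4 = 84 = |G|.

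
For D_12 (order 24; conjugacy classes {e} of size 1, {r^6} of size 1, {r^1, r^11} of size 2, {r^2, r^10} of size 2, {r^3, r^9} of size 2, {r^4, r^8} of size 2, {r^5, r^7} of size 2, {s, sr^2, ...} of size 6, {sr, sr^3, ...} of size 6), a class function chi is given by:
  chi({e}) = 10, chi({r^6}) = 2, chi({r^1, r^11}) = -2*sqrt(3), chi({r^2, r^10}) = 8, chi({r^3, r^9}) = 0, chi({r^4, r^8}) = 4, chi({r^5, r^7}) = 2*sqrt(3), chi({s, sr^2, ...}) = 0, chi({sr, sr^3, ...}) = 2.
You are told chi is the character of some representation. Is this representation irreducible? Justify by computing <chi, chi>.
Not irreducible (reducible): <chi, chi> = 14 > 1.

Proof sketch: <chi, chi> = (1/|G|) sum_C |C| * |chi(C)|^2 = (1/24)[1*|10|^2 + 1*|2|^2 + 2*|-2*sqrt(3)|^2 + 2*|8|^2 + 2*|0|^2 + 2*|4|^2 + 2*|2*sqrt(3)|^2 + 6*|0|^2 + 6*|2|^2]
  = (1/24)[(100) + (4) + (24) + (128) + (0) + (32) + (24) + (0) + (24)] = 336/24 = 14.
A character is irreducible iff <chi, chi> = 1, so this representation is reducible.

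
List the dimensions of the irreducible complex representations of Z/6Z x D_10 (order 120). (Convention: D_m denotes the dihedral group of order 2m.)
Dimensions: 1, 1, 1, 1, 1, 1, 1, 1, 1, 1, 1, 1, 1, 1, 1, 1, 1, 1, 1, 1, 1, 1, 1, 1, 2, 2, 2, 2, 2, 2, 2, 2, 2, 2, 2, 2, 2, 2, 2, 2, 2, 2, 2, 2, 2, 2, 2, 2

Derivation: There are 48 irreducibles (= number of conjugacy classes). Their dimensions d_i satisfy sum d_i^2 = |G| = 120: 1 + 1 + 1 + 1 + 1 + 1 + 1 + 1 + 1 + 1 + 1 + 1 + 1 + 1 + 1 + 1 + 1 + 1 + 1 + 1 + 1 + 1 + 1 + 1 + 4 + 4 + 4 + 4 + 4 + 4 + 4 + 4 + 4 + 4 + 4 + 4 + 4 + 4 + 4 + 4 + 4 + 4 + 4 + 4 + 4 + 4 + 4 + 4 = 120. (For the product with Z/6Z: each of the 6 1-dim characters of Z/6Z tensors with each irrep of D_10, giving 6 copies of each D_10-dimension.)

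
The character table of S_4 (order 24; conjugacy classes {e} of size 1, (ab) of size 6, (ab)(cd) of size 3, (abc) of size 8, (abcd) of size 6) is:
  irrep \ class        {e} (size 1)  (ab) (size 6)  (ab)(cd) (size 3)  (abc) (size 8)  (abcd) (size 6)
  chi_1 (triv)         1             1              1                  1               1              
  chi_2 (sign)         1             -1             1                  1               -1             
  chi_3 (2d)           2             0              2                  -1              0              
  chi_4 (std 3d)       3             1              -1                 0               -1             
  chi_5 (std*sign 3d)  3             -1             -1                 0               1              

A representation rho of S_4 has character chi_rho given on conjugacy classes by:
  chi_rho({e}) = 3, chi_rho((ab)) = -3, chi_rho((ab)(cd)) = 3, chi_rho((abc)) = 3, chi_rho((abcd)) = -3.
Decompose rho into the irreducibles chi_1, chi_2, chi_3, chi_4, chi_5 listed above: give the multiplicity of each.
Multiplicities: chi_1: 0, chi_2: 3, chi_3: 0, chi_4: 0, chi_5: 0.

Why: Use <chi_rho, chi> = (1/|G|) sum_C |C| * chi_rho(C) * conj(chi(C)) with |G| = 24 for each irreducible chi in the table:
  <chi_rho, chi_1> = (1/24)[1*(3)*conj(1) + 6*(-3)*conj(1) + 3*(3)*conj(1) + 8*(3)*conj(1) + 6*(-3)*conj(1)]
      = (1/24)[(3) + (-18) + (9) + (24) + (-18)] = 0/24 = 0
  <chi_rho, chi_2> = (1/24)[1*(3)*conj(1) + 6*(-3)*conj(-1) + 3*(3)*conj(1) + 8*(3)*conj(1) + 6*(-3)*conj(-1)]
      = (1/24)[(3) + (18) + (9) + (24) + (18)] = 72/24 = 3
  <chi_rho, chi_3> = (1/24)[1*(3)*conj(2) + 6*(-3)*conj(0) + 3*(3)*conj(2) + 8*(3)*conj(-1) + 6*(-3)*conj(0)]
      = (1/24)[(6) + (0) + (18) + (-24) + (0)] = 0/24 = 0
  <chi_rho, chi_4> = (1/24)[1*(3)*conj(3) + 6*(-3)*conj(1) + 3*(3)*conj(-1) + 8*(3)*conj(0) + 6*(-3)*conj(-1)]
      = (1/24)[(9) + (-18) + (-9) + (0) + (18)] = 0/24 = 0
  <chi_rho, chi_5> = (1/24)[1*(3)*conj(3) + 6*(-3)*conj(-1) + 3*(3)*conj(-1) + 8*(3)*conj(0) + 6*(-3)*conj(1)]
      = (1/24)[(9) + (18) + (-9) + (0) + (-18)] = 0/24 = 0
Dimension check: dim(rho) = sum (mult * dim) = 0*1 + 3*1 + 0*2 + 0*3 + 0*3 = 3 = chi_rho(e) = 3.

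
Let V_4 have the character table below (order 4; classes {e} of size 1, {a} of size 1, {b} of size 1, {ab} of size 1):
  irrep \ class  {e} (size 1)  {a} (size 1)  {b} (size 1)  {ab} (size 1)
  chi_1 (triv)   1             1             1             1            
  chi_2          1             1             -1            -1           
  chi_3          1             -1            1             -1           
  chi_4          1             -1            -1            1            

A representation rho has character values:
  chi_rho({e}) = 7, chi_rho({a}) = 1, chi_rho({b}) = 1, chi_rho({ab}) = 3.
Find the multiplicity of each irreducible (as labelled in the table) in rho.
Multiplicities: chi_1: 3, chi_2: 1, chi_3: 1, chi_4: 2.

Explanation: Use <chi_rho, chi> = (1/|G|) sum_C |C| * chi_rho(C) * conj(chi(C)) with |G| = 4 for each irreducible chi in the table:
  <chi_rho, chi_1> = (1/4)[1*(7)*conj(1) + 1*(1)*conj(1) + 1*(1)*conj(1) + 1*(3)*conj(1)]
      = (1/4)[(7) + (1) + (1) + (3)] = 12/4 = 3
  <chi_rho, chi_2> = (1/4)[1*(7)*conj(1) + 1*(1)*conj(1) + 1*(1)*conj(-1) + 1*(3)*conj(-1)]
      = (1/4)[(7) + (1) + (-1) + (-3)] = 4/4 = 1
  <chi_rho, chi_3> = (1/4)[1*(7)*conj(1) + 1*(1)*conj(-1) + 1*(1)*conj(1) + 1*(3)*conj(-1)]
      = (1/4)[(7) + (-1) + (1) + (-3)] = 4/4 = 1
  <chi_rho, chi_4> = (1/4)[1*(7)*conj(1) + 1*(1)*conj(-1) + 1*(1)*conj(-1) + 1*(3)*conj(1)]
      = (1/4)[(7) + (-1) + (-1) + (3)] = 8/4 = 2
Dimension check: dim(rho) = sum (mult * dim) = 3*1 + 1*1 + 1*1 + 2*1 = 7 = chi_rho(e) = 7.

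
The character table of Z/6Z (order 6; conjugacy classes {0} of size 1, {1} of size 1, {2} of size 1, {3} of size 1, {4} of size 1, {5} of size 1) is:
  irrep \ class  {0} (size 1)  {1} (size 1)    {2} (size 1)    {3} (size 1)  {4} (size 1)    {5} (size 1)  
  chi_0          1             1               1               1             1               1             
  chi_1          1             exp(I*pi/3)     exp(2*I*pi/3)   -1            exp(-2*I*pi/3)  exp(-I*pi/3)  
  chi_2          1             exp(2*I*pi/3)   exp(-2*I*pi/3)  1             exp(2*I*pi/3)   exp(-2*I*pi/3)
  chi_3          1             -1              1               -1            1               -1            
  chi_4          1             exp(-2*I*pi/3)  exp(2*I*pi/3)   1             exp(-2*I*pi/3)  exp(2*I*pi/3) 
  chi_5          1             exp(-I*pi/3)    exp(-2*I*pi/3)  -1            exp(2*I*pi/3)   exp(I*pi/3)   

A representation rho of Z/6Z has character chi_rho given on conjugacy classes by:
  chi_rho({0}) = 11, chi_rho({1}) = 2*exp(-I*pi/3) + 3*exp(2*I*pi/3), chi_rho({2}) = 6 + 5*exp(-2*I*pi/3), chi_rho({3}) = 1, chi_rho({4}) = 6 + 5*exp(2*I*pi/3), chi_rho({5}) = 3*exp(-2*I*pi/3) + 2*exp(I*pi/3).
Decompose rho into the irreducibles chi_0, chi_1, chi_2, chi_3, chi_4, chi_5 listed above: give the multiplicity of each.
Multiplicities: chi_0: 3, chi_1: 0, chi_2: 3, chi_3: 3, chi_4: 0, chi_5: 2.

Use <chi_rho, chi> = (1/|G|) sum_C |C| * chi_rho(C) * conj(chi(C)) with |G| = 6 for each irreducible chi in the table:
  <chi_rho, chi_0> = (1/6)[1*(11)*conj(1) + 1*(2*exp(-I*pi/3) + 3*exp(2*I*pi/3))*conj(1) + 1*(6 + 5*exp(-2*I*pi/3))*conj(1) + 1*(1)*conj(1) + 1*(6 + 5*exp(2*I*pi/3))*conj(1) + 1*(3*exp(-2*I*pi/3) + 2*exp(I*pi/3))*conj(1)]
      = (1/6)[(11) + (2*exp(-I*pi/3) + 3*exp(2*I*pi/3)) + (6 + 5*exp(-2*I*pi/3)) + (1) + (6 + 5*exp(2*I*pi/3)) + (3*exp(-2*I*pi/3) + 2*exp(I*pi/3))] = 18/6 = 3
  <chi_rho, chi_1> = (1/6)[1*(11)*conj(1) + 1*(2*exp(-I*pi/3) + 3*exp(2*I*pi/3))*conj(exp(I*pi/3)) + 1*(6 + 5*exp(-2*I*pi/3))*conj(exp(2*I*pi/3)) + 1*(1)*conj(-1) + 1*(6 + 5*exp(2*I*pi/3))*conj(exp(-2*I*pi/3)) + 1*(3*exp(-2*I*pi/3) + 2*exp(I*pi/3))*conj(exp(-I*pi/3))]
      = (1/6)[(11) + (2*exp(-2*I*pi/3) + 3*exp(I*pi/3)) + (6*exp(-2*I*pi/3) + 5*exp(2*I*pi/3)) + (-1) + (5*exp(-2*I*pi/3) + 6*exp(2*I*pi/3)) + (3*exp(-I*pi/3) + 2*exp(2*I*pi/3))] = 0/6 = 0
  <chi_rho, chi_2> = (1/6)[1*(11)*conj(1) + 1*(2*exp(-I*pi/3) + 3*exp(2*I*pi/3))*conj(exp(2*I*pi/3)) + 1*(6 + 5*exp(-2*I*pi/3))*conj(exp(-2*I*pi/3)) + 1*(1)*conj(1) + 1*(6 + 5*exp(2*I*pi/3))*conj(exp(2*I*pi/3)) + 1*(3*exp(-2*I*pi/3) + 2*exp(I*pi/3))*conj(exp(-2*I*pi/3))]
      = (1/6)[(11) + (1) + (5 + 6*exp(2*I*pi/3)) + (1) + (5 + 6*exp(-2*I*pi/3)) + (1)] = 18/6 = 3
  <chi_rho, chi_3> = (1/6)[1*(11)*conj(1) + 1*(2*exp(-I*pi/3) + 3*exp(2*I*pi/3))*conj(-1) + 1*(6 + 5*exp(-2*I*pi/3))*conj(1) + 1*(1)*conj(-1) + 1*(6 + 5*exp(2*I*pi/3))*conj(1) + 1*(3*exp(-2*I*pi/3) + 2*exp(I*pi/3))*conj(-1)]
      = (1/6)[(11) + (-3*exp(2*I*pi/3) - 2*exp(-I*pi/3)) + (6 + 5*exp(-2*I*pi/3)) + (-1) + (6 + 5*exp(2*I*pi/3)) + (-2*exp(I*pi/3) - 3*exp(-2*I*pi/3))] = 18/6 = 3
  <chi_rho, chi_4> = (1/6)[1*(11)*conj(1) + 1*(2*exp(-I*pi/3) + 3*exp(2*I*pi/3))*conj(exp(-2*I*pi/3)) + 1*(6 + 5*exp(-2*I*pi/3))*conj(exp(2*I*pi/3)) + 1*(1)*conj(1) + 1*(6 + 5*exp(2*I*pi/3))*conj(exp(-2*I*pi/3)) + 1*(3*exp(-2*I*pi/3) + 2*exp(I*pi/3))*conj(exp(2*I*pi/3))]
      = (1/6)[(11) + (3*exp(-2*I*pi/3) + 2*exp(I*pi/3)) + (6*exp(-2*I*pi/3) + 5*exp(2*I*pi/3)) + (1) + (5*exp(-2*I*pi/3) + 6*exp(2*I*pi/3)) + (2*exp(-I*pi/3) + 3*exp(2*I*pi/3))] = 0/6 = 0
  <chi_rho, chi_5> = (1/6)[1*(11)*conj(1) + 1*(2*exp(-I*pi/3) + 3*exp(2*I*pi/3))*conj(exp(-I*pi/3)) + 1*(6 + 5*exp(-2*I*pi/3))*conj(exp(-2*I*pi/3)) + 1*(1)*conj(-1) + 1*(6 + 5*exp(2*I*pi/3))*conj(exp(2*I*pi/3)) + 1*(3*exp(-2*I*pi/3) + 2*exp(I*pi/3))*conj(exp(I*pi/3))]
      = (1/6)[(11) + (-1) + (5 + 6*exp(2*I*pi/3)) + (-1) + (5 + 6*exp(-2*I*pi/3)) + (-1)] = 12/6 = 2
(Exp terms are combined using exp(i*s)*conj(exp(i*t)) = exp(i*(s-t)), and sums of them are collapsed using the identity that for every m > 1 the m distinct m-th roots of unity sum to 0, e.g. 1 + exp(2*I*pi/3) + exp(-2*I*pi/3) = 0.)
Dimension check: dim(rho) = sum (mult * dim) = 3*1 + 0*1 + 3*1 + 3*1 + 0*1 + 2*1 = 11 = chi_rho(e) = 11.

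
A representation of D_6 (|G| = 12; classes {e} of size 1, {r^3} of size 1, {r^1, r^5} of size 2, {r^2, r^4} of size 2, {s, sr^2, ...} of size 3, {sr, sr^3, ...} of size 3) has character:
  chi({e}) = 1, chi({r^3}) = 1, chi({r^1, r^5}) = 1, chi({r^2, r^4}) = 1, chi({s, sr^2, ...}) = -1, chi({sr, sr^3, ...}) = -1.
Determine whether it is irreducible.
Irreducible: <chi, chi> = 1.

Details: <chi, chi> = (1/|G|) sum_C |C| * |chi(C)|^2 = (1/12)[1*|1|^2 + 1*|1|^2 + 2*|1|^2 + 2*|1|^2 + 3*|-1|^2 + 3*|-1|^2]
  = (1/12)[(1) + (1) + (2) + (2) + (3) + (3)] = 12/12 = 1.
A character is irreducible iff <chi, chi> = 1, so this representation is irreducible.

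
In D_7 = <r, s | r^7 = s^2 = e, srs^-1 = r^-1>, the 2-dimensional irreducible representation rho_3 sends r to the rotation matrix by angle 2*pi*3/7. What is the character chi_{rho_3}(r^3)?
chi_{rho_3}(r^3) = 2*cos(2*pi*3*3/7) = -2*cos(3*pi/7)

rho_3(r^3) is rotation by angle 2*pi*3*3/7, whose trace is 2*cos(2*pi*3*3/7) = -2*cos(3*pi/7).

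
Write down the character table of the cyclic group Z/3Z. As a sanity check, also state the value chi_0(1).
Character table of Z/3Z (irreps indexed chi_0,...,chi_2 with chi_k(m) = zeta_3^(k*m), zeta_3 = exp(2*pi*i/3)):
  irrep \ class  {0} (size 1)  {1} (size 1)    {2} (size 1)  
  chi_0          1             1               1             
  chi_1          1             exp(2*I*pi/3)   exp(-2*I*pi/3)
  chi_2          1             exp(-2*I*pi/3)  exp(2*I*pi/3) 

Spot check: chi_0(1) = zeta_3^(0*1) = zeta_3^0 = 1.

Solution. Z/3Z is abelian, so all 3 irreducible complex representations are 1-dimensional. They are given by chi_k(m) = zeta_3^(k*m) for k = 0,...,2. Row orthogonality: sum_m chi_k(m) conj(chi_l(m)) = 3 * [k = l].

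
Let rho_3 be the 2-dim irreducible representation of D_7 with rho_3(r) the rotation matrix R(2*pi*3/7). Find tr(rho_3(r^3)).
chi_{rho_3}(r^3) = 2*cos(2*pi*3*3/7) = -2*cos(3*pi/7)

Details: rho_3(r^3) is rotation by angle 2*pi*3*3/7, whose trace is 2*cos(2*pi*3*3/7) = -2*cos(3*pi/7).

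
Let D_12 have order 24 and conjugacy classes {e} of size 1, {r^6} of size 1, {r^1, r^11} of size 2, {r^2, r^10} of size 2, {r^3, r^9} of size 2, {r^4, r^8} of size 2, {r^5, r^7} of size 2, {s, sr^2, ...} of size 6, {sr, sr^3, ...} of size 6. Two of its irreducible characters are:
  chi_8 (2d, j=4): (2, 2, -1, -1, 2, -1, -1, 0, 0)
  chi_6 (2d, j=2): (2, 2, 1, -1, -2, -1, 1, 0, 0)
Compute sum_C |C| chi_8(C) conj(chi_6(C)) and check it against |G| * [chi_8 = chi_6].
Sum = 0; so <chi_8, chi_6> = 0 (distinct irreducibles are orthogonal).

Derivation: Compute term by term over conjugacy classes (|C| * chi_8(C) * conj(chi_6(C))):
  1*(2)*conj(2) + 1*(2)*conj(2) + 2*(-1)*conj(1) + 2*(-1)*conj(-1) + 2*(2)*conj(-2) + 2*(-1)*conj(-1) + 2*(-1)*conj(1) + 6*(0)*conj(0) + 6*(0)*conj(0)
  = (4) + (4) + (-2) + (2) + (-8) + (2) + (-2) + (0) + (0)
  = 0.
Dividing by |G| = 24 gives 0/24 = 0, matching the row-orthogonality relation <chi_8, chi_6> = [chi_8 = chi_6].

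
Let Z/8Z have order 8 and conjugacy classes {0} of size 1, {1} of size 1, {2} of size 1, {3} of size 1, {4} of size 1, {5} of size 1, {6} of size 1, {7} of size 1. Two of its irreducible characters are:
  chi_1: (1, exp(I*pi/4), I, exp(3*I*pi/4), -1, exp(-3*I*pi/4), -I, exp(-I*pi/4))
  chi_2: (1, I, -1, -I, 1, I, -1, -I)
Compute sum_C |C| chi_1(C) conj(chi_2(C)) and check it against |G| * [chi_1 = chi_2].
Sum = 0; so <chi_1, chi_2> = 0 (distinct irreducibles are orthogonal).

Details: Compute term by term over conjugacy classes (|C| * chi_1(C) * conj(chi_2(C))):
  1*(1)*conj(1) + 1*(exp(I*pi/4))*conj(I) + 1*(I)*conj(-1) + 1*(exp(3*I*pi/4))*conj(-I) + 1*(-1)*conj(1) + 1*(exp(-3*I*pi/4))*conj(I) + 1*(-I)*conj(-1) + 1*(exp(-I*pi/4))*conj(-I)
  = (1) + (-exp(3*I*pi/4)) + (-I) + (exp(-3*I*pi/4)) + (-1) + (-exp(-I*pi/4)) + (I) + (exp(I*pi/4))
  = 0.
(Exp terms are combined using exp(i*s)*conj(exp(i*t)) = exp(i*(s-t)), and sums of them are collapsed using the identity that for every m > 1 the m distinct m-th roots of unity sum to 0, e.g. 1 + exp(2*I*pi/3) + exp(-2*I*pi/3) = 0.)
Dividing by |G| = 8 gives 0/8 = 0, matching the row-orthogonality relation <chi_1, chi_2> = [chi_1 = chi_2].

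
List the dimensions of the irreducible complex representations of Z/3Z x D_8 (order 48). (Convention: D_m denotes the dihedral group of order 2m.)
Dimensions: 1, 1, 1, 1, 1, 1, 1, 1, 1, 1, 1, 1, 2, 2, 2, 2, 2, 2, 2, 2, 2

Proof sketch: There are 21 irreducibles (= number of conjugacy classes). Their dimensions d_i satisfy sum d_i^2 = |G| = 48: 1 + 1 + 1 + 1 + 1 + 1 + 1 + 1 + 1 + 1 + 1 + 1 + 4 + 4 + 4 + 4 + 4 + 4 + 4 + 4 + 4 = 48. (For the product with Z/3Z: each of the 3 1-dim characters of Z/3Z tensors with each irrep of D_8, giving 3 copies of each D_8-dimension.)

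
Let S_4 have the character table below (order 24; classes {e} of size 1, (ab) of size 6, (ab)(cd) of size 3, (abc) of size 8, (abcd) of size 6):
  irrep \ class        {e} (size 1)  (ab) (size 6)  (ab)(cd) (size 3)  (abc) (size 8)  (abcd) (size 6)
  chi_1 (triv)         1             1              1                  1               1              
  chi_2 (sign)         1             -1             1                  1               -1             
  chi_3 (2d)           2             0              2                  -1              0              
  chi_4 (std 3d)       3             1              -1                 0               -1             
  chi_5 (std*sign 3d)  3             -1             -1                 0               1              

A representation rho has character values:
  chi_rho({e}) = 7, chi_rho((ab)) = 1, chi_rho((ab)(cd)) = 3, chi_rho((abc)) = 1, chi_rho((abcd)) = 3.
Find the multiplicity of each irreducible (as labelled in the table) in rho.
Multiplicities: chi_1: 2, chi_2: 0, chi_3: 1, chi_4: 0, chi_5: 1.

Why: Use <chi_rho, chi> = (1/|G|) sum_C |C| * chi_rho(C) * conj(chi(C)) with |G| = 24 for each irreducible chi in the table:
  <chi_rho, chi_1> = (1/24)[1*(7)*conj(1) + 6*(1)*conj(1) + 3*(3)*conj(1) + 8*(1)*conj(1) + 6*(3)*conj(1)]
      = (1/24)[(7) + (6) + (9) + (8) + (18)] = 48/24 = 2
  <chi_rho, chi_2> = (1/24)[1*(7)*conj(1) + 6*(1)*conj(-1) + 3*(3)*conj(1) + 8*(1)*conj(1) + 6*(3)*conj(-1)]
      = (1/24)[(7) + (-6) + (9) + (8) + (-18)] = 0/24 = 0
  <chi_rho, chi_3> = (1/24)[1*(7)*conj(2) + 6*(1)*conj(0) + 3*(3)*conj(2) + 8*(1)*conj(-1) + 6*(3)*conj(0)]
      = (1/24)[(14) + (0) + (18) + (-8) + (0)] = 24/24 = 1
  <chi_rho, chi_4> = (1/24)[1*(7)*conj(3) + 6*(1)*conj(1) + 3*(3)*conj(-1) + 8*(1)*conj(0) + 6*(3)*conj(-1)]
      = (1/24)[(21) + (6) + (-9) + (0) + (-18)] = 0/24 = 0
  <chi_rho, chi_5> = (1/24)[1*(7)*conj(3) + 6*(1)*conj(-1) + 3*(3)*conj(-1) + 8*(1)*conj(0) + 6*(3)*conj(1)]
      = (1/24)[(21) + (-6) + (-9) + (0) + (18)] = 24/24 = 1
Dimension check: dim(rho) = sum (mult * dim) = 2*1 + 0*1 + 1*2 + 0*3 + 1*3 = 7 = chi_rho(e) = 7.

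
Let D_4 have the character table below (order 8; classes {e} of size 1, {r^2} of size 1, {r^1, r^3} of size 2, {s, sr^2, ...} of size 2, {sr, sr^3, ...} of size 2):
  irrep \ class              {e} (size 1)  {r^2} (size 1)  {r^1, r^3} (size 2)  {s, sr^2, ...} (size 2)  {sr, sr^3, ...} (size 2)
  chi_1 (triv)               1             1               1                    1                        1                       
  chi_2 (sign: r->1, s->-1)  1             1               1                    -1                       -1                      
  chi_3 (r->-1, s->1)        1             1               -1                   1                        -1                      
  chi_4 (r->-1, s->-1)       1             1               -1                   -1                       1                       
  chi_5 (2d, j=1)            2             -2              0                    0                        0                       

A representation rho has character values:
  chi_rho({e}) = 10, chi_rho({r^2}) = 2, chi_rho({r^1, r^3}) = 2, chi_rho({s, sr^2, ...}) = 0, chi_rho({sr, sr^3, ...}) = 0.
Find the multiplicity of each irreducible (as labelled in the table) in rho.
Multiplicities: chi_1: 2, chi_2: 2, chi_3: 1, chi_4: 1, chi_5: 2.

Reasoning: Use <chi_rho, chi> = (1/|G|) sum_C |C| * chi_rho(C) * conj(chi(C)) with |G| = 8 for each irreducible chi in the table:
  <chi_rho, chi_1> = (1/8)[1*(10)*conj(1) + 1*(2)*conj(1) + 2*(2)*conj(1) + 2*(0)*conj(1) + 2*(0)*conj(1)]
      = (1/8)[(10) + (2) + (4) + (0) + (0)] = 16/8 = 2
  <chi_rho, chi_2> = (1/8)[1*(10)*conj(1) + 1*(2)*conj(1) + 2*(2)*conj(1) + 2*(0)*conj(-1) + 2*(0)*conj(-1)]
      = (1/8)[(10) + (2) + (4) + (0) + (0)] = 16/8 = 2
  <chi_rho, chi_3> = (1/8)[1*(10)*conj(1) + 1*(2)*conj(1) + 2*(2)*conj(-1) + 2*(0)*conj(1) + 2*(0)*conj(-1)]
      = (1/8)[(10) + (2) + (-4) + (0) + (0)] = 8/8 = 1
  <chi_rho, chi_4> = (1/8)[1*(10)*conj(1) + 1*(2)*conj(1) + 2*(2)*conj(-1) + 2*(0)*conj(-1) + 2*(0)*conj(1)]
      = (1/8)[(10) + (2) + (-4) + (0) + (0)] = 8/8 = 1
  <chi_rho, chi_5> = (1/8)[1*(10)*conj(2) + 1*(2)*conj(-2) + 2*(2)*conj(0) + 2*(0)*conj(0) + 2*(0)*conj(0)]
      = (1/8)[(20) + (-4) + (0) + (0) + (0)] = 16/8 = 2
Dimension check: dim(rho) = sum (mult * dim) = 2*1 + 2*1 + 1*1 + 1*1 + 2*2 = 10 = chi_rho(e) = 10.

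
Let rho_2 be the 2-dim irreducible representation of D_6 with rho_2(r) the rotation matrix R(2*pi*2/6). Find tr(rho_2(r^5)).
chi_{rho_2}(r^5) = 2*cos(2*pi*2*5/6) = -1

Argument: rho_2(r^5) is rotation by angle 2*pi*2*5/6, whose trace is 2*cos(2*pi*2*5/6) = -1.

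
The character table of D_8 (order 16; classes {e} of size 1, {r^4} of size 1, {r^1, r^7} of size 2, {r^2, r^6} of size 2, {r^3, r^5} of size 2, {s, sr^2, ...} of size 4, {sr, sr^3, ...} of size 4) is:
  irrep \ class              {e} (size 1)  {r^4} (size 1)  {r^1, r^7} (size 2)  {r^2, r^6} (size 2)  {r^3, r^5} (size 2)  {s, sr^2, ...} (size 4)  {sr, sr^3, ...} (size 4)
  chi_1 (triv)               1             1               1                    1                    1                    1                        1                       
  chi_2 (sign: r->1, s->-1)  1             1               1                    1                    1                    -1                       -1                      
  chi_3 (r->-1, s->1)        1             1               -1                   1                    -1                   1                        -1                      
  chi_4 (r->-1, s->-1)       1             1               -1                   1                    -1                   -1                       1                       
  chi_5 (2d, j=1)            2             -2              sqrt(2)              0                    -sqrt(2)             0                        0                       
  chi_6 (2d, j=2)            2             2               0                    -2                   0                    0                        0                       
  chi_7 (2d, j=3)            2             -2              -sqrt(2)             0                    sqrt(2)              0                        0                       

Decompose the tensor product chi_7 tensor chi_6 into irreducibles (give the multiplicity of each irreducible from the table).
chi_7 tensor chi_6 = chi_5 + chi_7 (all other irreducibles have multiplicity 0).

Explanation: The character of a tensor product is the pointwise product (chi_7 * chi_6)(C) = chi_7(C) * chi_6(C):
  {e}: (2)*(2), {r^4}: (-2)*(2), {r^1, r^7}: (-sqrt(2))*(0), {r^2, r^6}: (0)*(-2), {r^3, r^5}: (sqrt(2))*(0), {s, sr^2, ...}: (0)*(0), {sr, sr^3, ...}: (0)*(0)
so (chi_7 * chi_6) takes values
  {e} -> 4, {r^4} -> -4, {r^1, r^7} -> 0, {r^2, r^6} -> 0, {r^3, r^5} -> 0, {s, sr^2, ...} -> 0, {sr, sr^3, ...} -> 0.
Now take the inner product of this character with each irreducible chi from the table, <chi_7*chi_6, chi> = (1/16) sum_C |C| (chi_7*chi_6)(C) conj(chi(C)):
  <chi_7*chi_6, chi_1> = (1/16)[1*(4)*conj(1) + 1*(-4)*conj(1) + 2*(0)*conj(1) + 2*(0)*conj(1) + 2*(0)*conj(1) + 4*(0)*conj(1) + 4*(0)*conj(1)]
      = (1/16)[(4) + (-4) + (0) + (0) + (0) + (0) + (0)] = 0/16 = 0
  <chi_7*chi_6, chi_2> = (1/16)[1*(4)*conj(1) + 1*(-4)*conj(1) + 2*(0)*conj(1) + 2*(0)*conj(1) + 2*(0)*conj(1) + 4*(0)*conj(-1) + 4*(0)*conj(-1)]
      = (1/16)[(4) + (-4) + (0) + (0) + (0) + (0) + (0)] = 0/16 = 0
  <chi_7*chi_6, chi_3> = (1/16)[1*(4)*conj(1) + 1*(-4)*conj(1) + 2*(0)*conj(-1) + 2*(0)*conj(1) + 2*(0)*conj(-1) + 4*(0)*conj(1) + 4*(0)*conj(-1)]
      = (1/16)[(4) + (-4) + (0) + (0) + (0) + (0) + (0)] = 0/16 = 0
  <chi_7*chi_6, chi_4> = (1/16)[1*(4)*conj(1) + 1*(-4)*conj(1) + 2*(0)*conj(-1) + 2*(0)*conj(1) + 2*(0)*conj(-1) + 4*(0)*conj(-1) + 4*(0)*conj(1)]
      = (1/16)[(4) + (-4) + (0) + (0) + (0) + (0) + (0)] = 0/16 = 0
  <chi_7*chi_6, chi_5> = (1/16)[1*(4)*conj(2) + 1*(-4)*conj(-2) + 2*(0)*conj(sqrt(2)) + 2*(0)*conj(0) + 2*(0)*conj(-sqrt(2)) + 4*(0)*conj(0) + 4*(0)*conj(0)]
      = (1/16)[(8) + (8) + (0) + (0) + (0) + (0) + (0)] = 16/16 = 1
  <chi_7*chi_6, chi_6> = (1/16)[1*(4)*conj(2) + 1*(-4)*conj(2) + 2*(0)*conj(0) + 2*(0)*conj(-2) + 2*(0)*conj(0) + 4*(0)*conj(0) + 4*(0)*conj(0)]
      = (1/16)[(8) + (-8) + (0) + (0) + (0) + (0) + (0)] = 0/16 = 0
  <chi_7*chi_6, chi_7> = (1/16)[1*(4)*conj(2) + 1*(-4)*conj(-2) + 2*(0)*conj(-sqrt(2)) + 2*(0)*conj(0) + 2*(0)*conj(sqrt(2)) + 4*(0)*conj(0) + 4*(0)*conj(0)]
      = (1/16)[(8) + (8) + (0) + (0) + (0) + (0) + (0)] = 16/16 = 1
Hence the multiplicities are chi_5: 1, chi_7: 1. Dimension check: dim(chi_7)*dim(chi_6) = 2*2 = 4 and sum (mult * dim) = 1*2 + 1*2 = 4.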